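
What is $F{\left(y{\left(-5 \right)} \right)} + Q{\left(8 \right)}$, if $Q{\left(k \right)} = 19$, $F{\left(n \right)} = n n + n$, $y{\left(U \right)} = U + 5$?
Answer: $19$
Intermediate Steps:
$y{\left(U \right)} = 5 + U$
$F{\left(n \right)} = n + n^{2}$ ($F{\left(n \right)} = n^{2} + n = n + n^{2}$)
$F{\left(y{\left(-5 \right)} \right)} + Q{\left(8 \right)} = \left(5 - 5\right) \left(1 + \left(5 - 5\right)\right) + 19 = 0 \left(1 + 0\right) + 19 = 0 \cdot 1 + 19 = 0 + 19 = 19$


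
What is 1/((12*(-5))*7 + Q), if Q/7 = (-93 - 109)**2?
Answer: 1/285208 ≈ 3.5062e-6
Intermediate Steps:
Q = 285628 (Q = 7*(-93 - 109)**2 = 7*(-202)**2 = 7*40804 = 285628)
1/((12*(-5))*7 + Q) = 1/((12*(-5))*7 + 285628) = 1/(-60*7 + 285628) = 1/(-420 + 285628) = 1/285208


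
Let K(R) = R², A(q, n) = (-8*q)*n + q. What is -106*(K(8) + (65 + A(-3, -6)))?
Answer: 1908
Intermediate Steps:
A(q, n) = q - 8*n*q (A(q, n) = -8*n*q + q = q - 8*n*q)
-106*(K(8) + (65 + A(-3, -6))) = -106*(8² + (65 - 3*(1 - 8*(-6)))) = -106*(64 + (65 - 3*(1 + 48))) = -106*(64 + (65 - 3*49)) = -106*(64 + (65 - 147)) = -106*(64 - 82) = -106*(-18) = 1908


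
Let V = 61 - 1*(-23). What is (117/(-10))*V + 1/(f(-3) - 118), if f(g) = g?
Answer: -594599/605 ≈ -982.81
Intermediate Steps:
V = 84 (V = 61 + 23 = 84)
(117/(-10))*V + 1/(f(-3) - 118) = (117/(-10))*84 + 1/(-3 - 118) = (117*(-⅒))*84 + 1/(-121) = -117/10*84 - 1/121 = -4914/5 - 1/121 = -594599/605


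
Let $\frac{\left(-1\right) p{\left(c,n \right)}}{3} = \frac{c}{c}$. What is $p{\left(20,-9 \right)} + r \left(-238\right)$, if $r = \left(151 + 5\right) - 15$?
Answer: $-33561$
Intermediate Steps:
$p{\left(c,n \right)} = -3$ ($p{\left(c,n \right)} = - 3 \frac{c}{c} = \left(-3\right) 1 = -3$)
$r = 141$ ($r = 156 - 15 = 141$)
$p{\left(20,-9 \right)} + r \left(-238\right) = -3 + 141 \left(-238\right) = -3 - 33558 = -33561$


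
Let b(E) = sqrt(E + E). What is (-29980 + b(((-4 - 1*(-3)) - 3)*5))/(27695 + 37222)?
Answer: -29980/64917 + 2*I*sqrt(10)/64917 ≈ -0.46182 + 9.7425e-5*I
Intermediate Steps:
b(E) = sqrt(2)*sqrt(E) (b(E) = sqrt(2*E) = sqrt(2)*sqrt(E))
(-29980 + b(((-4 - 1*(-3)) - 3)*5))/(27695 + 37222) = (-29980 + sqrt(2)*sqrt(((-4 - 1*(-3)) - 3)*5))/(27695 + 37222) = (-29980 + sqrt(2)*sqrt(((-4 + 3) - 3)*5))/64917 = (-29980 + sqrt(2)*sqrt((-1 - 3)*5))*(1/64917) = (-29980 + sqrt(2)*sqrt(-4*5))*(1/64917) = (-29980 + sqrt(2)*sqrt(-20))*(1/64917) = (-29980 + sqrt(2)*(2*I*sqrt(5)))*(1/64917) = (-29980 + 2*I*sqrt(10))*(1/64917) = -29980/64917 + 2*I*sqrt(10)/64917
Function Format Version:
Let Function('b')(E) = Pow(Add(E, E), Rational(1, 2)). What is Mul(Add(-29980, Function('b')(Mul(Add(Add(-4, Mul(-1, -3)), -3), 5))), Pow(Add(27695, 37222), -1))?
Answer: Add(Rational(-29980, 64917), Mul(Rational(2, 64917), I, Pow(10, Rational(1, 2)))) ≈ Add(-0.46182, Mul(9.7425e-5, I))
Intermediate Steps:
Function('b')(E) = Mul(Pow(2, Rational(1, 2)), Pow(E, Rational(1, 2))) (Function('b')(E) = Pow(Mul(2, E), Rational(1, 2)) = Mul(Pow(2, Rational(1, 2)), Pow(E, Rational(1, 2))))
Mul(Add(-29980, Function('b')(Mul(Add(Add(-4, Mul(-1, -3)), -3), 5))), Pow(Add(27695, 37222), -1)) = Mul(Add(-29980, Mul(Pow(2, Rational(1, 2)), Pow(Mul(Add(Add(-4, Mul(-1, -3)), -3), 5), Rational(1, 2)))), Pow(Add(27695, 37222), -1)) = Mul(Add(-29980, Mul(Pow(2, Rational(1, 2)), Pow(Mul(Add(Add(-4, 3), -3), 5), Rational(1, 2)))), Pow(64917, -1)) = Mul(Add(-29980, Mul(Pow(2, Rational(1, 2)), Pow(Mul(Add(-1, -3), 5), Rational(1, 2)))), Rational(1, 64917)) = Mul(Add(-29980, Mul(Pow(2, Rational(1, 2)), Pow(Mul(-4, 5), Rational(1, 2)))), Rational(1, 64917)) = Mul(Add(-29980, Mul(Pow(2, Rational(1, 2)), Pow(-20, Rational(1, 2)))), Rational(1, 64917)) = Mul(Add(-29980, Mul(Pow(2, Rational(1, 2)), Mul(2, I, Pow(5, Rational(1, 2))))), Rational(1, 64917)) = Mul(Add(-29980, Mul(2, I, Pow(10, Rational(1, 2)))), Rational(1, 64917)) = Add(Rational(-29980, 64917), Mul(Rational(2, 64917), I, Pow(10, Rational(1, 2))))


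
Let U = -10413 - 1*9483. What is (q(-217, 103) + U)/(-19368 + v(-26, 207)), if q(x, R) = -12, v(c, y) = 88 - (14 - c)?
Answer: 237/230 ≈ 1.0304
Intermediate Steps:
v(c, y) = 74 + c (v(c, y) = 88 + (-14 + c) = 74 + c)
U = -19896 (U = -10413 - 9483 = -19896)
(q(-217, 103) + U)/(-19368 + v(-26, 207)) = (-12 - 19896)/(-19368 + (74 - 26)) = -19908/(-19368 + 48) = -19908/(-19320) = -19908*(-1/19320) = 237/230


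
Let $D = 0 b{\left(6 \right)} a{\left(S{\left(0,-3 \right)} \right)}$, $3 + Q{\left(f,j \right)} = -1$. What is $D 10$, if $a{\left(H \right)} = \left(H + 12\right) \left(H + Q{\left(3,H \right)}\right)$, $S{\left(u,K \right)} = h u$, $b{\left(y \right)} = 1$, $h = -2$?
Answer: $0$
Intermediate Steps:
$S{\left(u,K \right)} = - 2 u$
$Q{\left(f,j \right)} = -4$ ($Q{\left(f,j \right)} = -3 - 1 = -4$)
$a{\left(H \right)} = \left(-4 + H\right) \left(12 + H\right)$ ($a{\left(H \right)} = \left(H + 12\right) \left(H - 4\right) = \left(12 + H\right) \left(-4 + H\right) = \left(-4 + H\right) \left(12 + H\right)$)
$D = 0$ ($D = 0 \cdot 1 \left(-48 + \left(\left(-2\right) 0\right)^{2} + 8 \left(\left(-2\right) 0\right)\right) = 0 \left(-48 + 0^{2} + 8 \cdot 0\right) = 0 \left(-48 + 0 + 0\right) = 0 \left(-48\right) = 0$)
$D 10 = 0 \cdot 10 = 0$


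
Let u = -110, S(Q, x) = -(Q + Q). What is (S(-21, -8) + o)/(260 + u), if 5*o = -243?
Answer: -11/250 ≈ -0.044000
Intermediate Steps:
S(Q, x) = -2*Q
o = -243/5 (o = (1/5)*(-243) = -243/5 ≈ -48.600)
(S(-21, -8) + o)/(260 + u) = (-2*(-21) - 243/5)/(260 - 110) = (42 - 243/5)/150 = -33/5*1/150 = -11/250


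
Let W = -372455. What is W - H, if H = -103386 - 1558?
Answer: -267511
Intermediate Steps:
H = -104944
W - H = -372455 - 1*(-104944) = -372455 + 104944 = -267511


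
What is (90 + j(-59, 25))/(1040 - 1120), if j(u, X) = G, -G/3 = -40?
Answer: -21/8 ≈ -2.6250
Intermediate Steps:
G = 120 (G = -3*(-40) = 120)
j(u, X) = 120
(90 + j(-59, 25))/(1040 - 1120) = (90 + 120)/(1040 - 1120) = 210/(-80) = 210*(-1/80) = -21/8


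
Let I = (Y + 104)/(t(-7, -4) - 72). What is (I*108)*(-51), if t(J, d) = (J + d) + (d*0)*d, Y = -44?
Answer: 330480/83 ≈ 3981.7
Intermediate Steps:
t(J, d) = J + d (t(J, d) = (J + d) + 0*d = (J + d) + 0 = J + d)
I = -60/83 (I = (-44 + 104)/((-7 - 4) - 72) = 60/(-11 - 72) = 60/(-83) = 60*(-1/83) = -60/83 ≈ -0.72289)
(I*108)*(-51) = -60/83*108*(-51) = -6480/83*(-51) = 330480/83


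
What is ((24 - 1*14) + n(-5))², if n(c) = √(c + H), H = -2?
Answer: (10 + I*√7)² ≈ 93.0 + 52.915*I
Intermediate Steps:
n(c) = √(-2 + c) (n(c) = √(c - 2) = √(-2 + c))
((24 - 1*14) + n(-5))² = ((24 - 1*14) + √(-2 - 5))² = ((24 - 14) + √(-7))² = (10 + I*√7)²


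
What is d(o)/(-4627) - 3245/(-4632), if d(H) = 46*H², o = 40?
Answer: -325900585/21432264 ≈ -15.206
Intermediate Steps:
d(o)/(-4627) - 3245/(-4632) = (46*40²)/(-4627) - 3245/(-4632) = (46*1600)*(-1/4627) - 3245*(-1/4632) = 73600*(-1/4627) + 3245/4632 = -73600/4627 + 3245/4632 = -325900585/21432264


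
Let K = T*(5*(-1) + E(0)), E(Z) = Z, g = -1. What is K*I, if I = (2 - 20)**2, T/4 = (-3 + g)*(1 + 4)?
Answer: 129600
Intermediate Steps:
T = -80 (T = 4*((-3 - 1)*(1 + 4)) = 4*(-4*5) = 4*(-20) = -80)
I = 324 (I = (-18)**2 = 324)
K = 400 (K = -80*(5*(-1) + 0) = -80*(-5 + 0) = -80*(-5) = 400)
K*I = 400*324 = 129600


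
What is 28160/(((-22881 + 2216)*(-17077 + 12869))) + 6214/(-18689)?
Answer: -6747908978/20314550531 ≈ -0.33217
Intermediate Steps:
28160/(((-22881 + 2216)*(-17077 + 12869))) + 6214/(-18689) = 28160/((-20665*(-4208))) + 6214*(-1/18689) = 28160/86958320 - 6214/18689 = 28160*(1/86958320) - 6214/18689 = 352/1086979 - 6214/18689 = -6747908978/20314550531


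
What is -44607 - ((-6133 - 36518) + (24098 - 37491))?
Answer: 11437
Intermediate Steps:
-44607 - ((-6133 - 36518) + (24098 - 37491)) = -44607 - (-42651 - 13393) = -44607 - 1*(-56044) = -44607 + 56044 = 11437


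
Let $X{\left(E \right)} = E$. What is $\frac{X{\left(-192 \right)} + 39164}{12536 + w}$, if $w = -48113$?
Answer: $- \frac{38972}{35577} \approx -1.0954$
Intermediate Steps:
$\frac{X{\left(-192 \right)} + 39164}{12536 + w} = \frac{-192 + 39164}{12536 - 48113} = \frac{38972}{-35577} = 38972 \left(- \frac{1}{35577}\right) = - \frac{38972}{35577}$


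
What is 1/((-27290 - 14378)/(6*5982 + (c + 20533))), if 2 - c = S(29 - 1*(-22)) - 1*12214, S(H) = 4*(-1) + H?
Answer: -34297/20834 ≈ -1.6462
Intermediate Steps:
S(H) = -4 + H
c = 12169 (c = 2 - ((-4 + (29 - 1*(-22))) - 1*12214) = 2 - ((-4 + (29 + 22)) - 12214) = 2 - ((-4 + 51) - 12214) = 2 - (47 - 12214) = 2 - 1*(-12167) = 2 + 12167 = 12169)
1/((-27290 - 14378)/(6*5982 + (c + 20533))) = 1/((-27290 - 14378)/(6*5982 + (12169 + 20533))) = 1/(-41668/(35892 + 32702)) = 1/(-41668/68594) = 1/(-41668*1/68594) = 1/(-20834/34297) = -34297/20834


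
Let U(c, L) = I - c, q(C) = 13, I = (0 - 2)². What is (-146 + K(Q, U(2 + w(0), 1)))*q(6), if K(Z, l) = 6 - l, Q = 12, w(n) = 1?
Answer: -1833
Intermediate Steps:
I = 4 (I = (-2)² = 4)
U(c, L) = 4 - c
(-146 + K(Q, U(2 + w(0), 1)))*q(6) = (-146 + (6 - (4 - (2 + 1))))*13 = (-146 + (6 - (4 - 1*3)))*13 = (-146 + (6 - (4 - 3)))*13 = (-146 + (6 - 1*1))*13 = (-146 + (6 - 1))*13 = (-146 + 5)*13 = -141*13 = -1833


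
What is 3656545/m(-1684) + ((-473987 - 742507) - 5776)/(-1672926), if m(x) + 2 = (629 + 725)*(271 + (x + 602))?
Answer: -265275522375/102057408272 ≈ -2.5993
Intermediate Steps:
m(x) = 1182040 + 1354*x (m(x) = -2 + (629 + 725)*(271 + (x + 602)) = -2 + 1354*(271 + (602 + x)) = -2 + 1354*(873 + x) = -2 + (1182042 + 1354*x) = 1182040 + 1354*x)
3656545/m(-1684) + ((-473987 - 742507) - 5776)/(-1672926) = 3656545/(1182040 + 1354*(-1684)) + ((-473987 - 742507) - 5776)/(-1672926) = 3656545/(1182040 - 2280136) + (-1216494 - 5776)*(-1/1672926) = 3656545/(-1098096) - 1222270*(-1/1672926) = 3656545*(-1/1098096) + 611135/836463 = -3656545/1098096 + 611135/836463 = -265275522375/102057408272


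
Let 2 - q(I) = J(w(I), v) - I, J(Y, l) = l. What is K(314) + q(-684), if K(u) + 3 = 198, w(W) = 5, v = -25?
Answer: -462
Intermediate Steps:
K(u) = 195 (K(u) = -3 + 198 = 195)
q(I) = 27 + I (q(I) = 2 - (-25 - I) = 2 + (25 + I) = 27 + I)
K(314) + q(-684) = 195 + (27 - 684) = 195 - 657 = -462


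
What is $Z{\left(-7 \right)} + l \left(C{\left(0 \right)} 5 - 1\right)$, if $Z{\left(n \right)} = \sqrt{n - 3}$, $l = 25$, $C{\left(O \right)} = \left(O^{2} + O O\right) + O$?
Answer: $-25 + i \sqrt{10} \approx -25.0 + 3.1623 i$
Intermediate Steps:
$C{\left(O \right)} = O + 2 O^{2}$ ($C{\left(O \right)} = \left(O^{2} + O^{2}\right) + O = 2 O^{2} + O = O + 2 O^{2}$)
$Z{\left(n \right)} = \sqrt{-3 + n}$
$Z{\left(-7 \right)} + l \left(C{\left(0 \right)} 5 - 1\right) = \sqrt{-3 - 7} + 25 \left(0 \left(1 + 2 \cdot 0\right) 5 - 1\right) = \sqrt{-10} + 25 \left(0 \left(1 + 0\right) 5 - 1\right) = i \sqrt{10} + 25 \left(0 \cdot 1 \cdot 5 - 1\right) = i \sqrt{10} + 25 \left(0 \cdot 5 - 1\right) = i \sqrt{10} + 25 \left(0 - 1\right) = i \sqrt{10} + 25 \left(-1\right) = i \sqrt{10} - 25 = -25 + i \sqrt{10}$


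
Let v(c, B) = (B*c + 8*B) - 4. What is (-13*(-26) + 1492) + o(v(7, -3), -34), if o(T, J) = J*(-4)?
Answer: 1966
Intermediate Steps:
v(c, B) = -4 + 8*B + B*c (v(c, B) = (8*B + B*c) - 4 = -4 + 8*B + B*c)
o(T, J) = -4*J
(-13*(-26) + 1492) + o(v(7, -3), -34) = (-13*(-26) + 1492) - 4*(-34) = (338 + 1492) + 136 = 1830 + 136 = 1966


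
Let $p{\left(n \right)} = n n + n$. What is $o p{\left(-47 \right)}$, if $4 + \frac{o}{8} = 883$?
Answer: $15203184$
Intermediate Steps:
$o = 7032$ ($o = -32 + 8 \cdot 883 = -32 + 7064 = 7032$)
$p{\left(n \right)} = n + n^{2}$ ($p{\left(n \right)} = n^{2} + n = n + n^{2}$)
$o p{\left(-47 \right)} = 7032 \left(- 47 \left(1 - 47\right)\right) = 7032 \left(\left(-47\right) \left(-46\right)\right) = 7032 \cdot 2162 = 15203184$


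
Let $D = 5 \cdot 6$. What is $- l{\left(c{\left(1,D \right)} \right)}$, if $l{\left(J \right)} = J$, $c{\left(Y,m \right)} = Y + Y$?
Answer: $-2$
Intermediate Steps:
$D = 30$
$c{\left(Y,m \right)} = 2 Y$
$- l{\left(c{\left(1,D \right)} \right)} = - 2 \cdot 1 = \left(-1\right) 2 = -2$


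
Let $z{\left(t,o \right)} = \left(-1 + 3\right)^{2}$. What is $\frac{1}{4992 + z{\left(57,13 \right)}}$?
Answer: $\frac{1}{4996} \approx 0.00020016$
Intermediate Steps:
$z{\left(t,o \right)} = 4$ ($z{\left(t,o \right)} = 2^{2} = 4$)
$\frac{1}{4992 + z{\left(57,13 \right)}} = \frac{1}{4992 + 4} = \frac{1}{4996}$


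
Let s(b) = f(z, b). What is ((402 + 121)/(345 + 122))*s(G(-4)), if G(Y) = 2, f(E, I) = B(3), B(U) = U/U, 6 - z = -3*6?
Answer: 523/467 ≈ 1.1199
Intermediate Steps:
z = 24 (z = 6 - (-3)*6 = 6 - 1*(-18) = 6 + 18 = 24)
B(U) = 1
f(E, I) = 1
s(b) = 1
((402 + 121)/(345 + 122))*s(G(-4)) = ((402 + 121)/(345 + 122))*1 = (523/467)*1 = 523/467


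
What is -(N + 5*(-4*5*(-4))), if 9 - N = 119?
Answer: -290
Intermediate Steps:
N = -110 (N = 9 - 1*119 = 9 - 119 = -110)
-(N + 5*(-4*5*(-4))) = -(-110 + 5*(-4*5*(-4))) = -(-110 + 5*(-20*(-4))) = -(-110 + 5*80) = -(-110 + 400) = -1*290 = -290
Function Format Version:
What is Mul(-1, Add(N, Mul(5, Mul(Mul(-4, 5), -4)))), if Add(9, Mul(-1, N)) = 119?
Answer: -290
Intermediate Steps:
N = -110 (N = Add(9, Mul(-1, 119)) = Add(9, -119) = -110)
Mul(-1, Add(N, Mul(5, Mul(Mul(-4, 5), -4)))) = Mul(-1, Add(-110, Mul(5, Mul(Mul(-4, 5), -4)))) = Mul(-1, Add(-110, Mul(5, Mul(-20, -4)))) = Mul(-1, Add(-110, Mul(5, 80))) = Mul(-1, Add(-110, 400)) = Mul(-1, 290) = -290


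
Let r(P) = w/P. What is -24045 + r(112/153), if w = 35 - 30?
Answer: -2692275/112 ≈ -24038.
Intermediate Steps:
w = 5
r(P) = 5/P
-24045 + r(112/153) = -24045 + 5/((112/153)) = -24045 + 5/((112*(1/153))) = -24045 + 5/(112/153) = -24045 + 5*(153/112) = -24045 + 765/112 = -2692275/112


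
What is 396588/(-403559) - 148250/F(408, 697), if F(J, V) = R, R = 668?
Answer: -30046271267/134788706 ≈ -222.91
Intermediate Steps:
F(J, V) = 668
396588/(-403559) - 148250/F(408, 697) = 396588/(-403559) - 148250/668 = 396588*(-1/403559) - 148250*1/668 = -396588/403559 - 74125/334 = -30046271267/134788706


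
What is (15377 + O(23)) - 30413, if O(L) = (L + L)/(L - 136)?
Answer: -1699114/113 ≈ -15036.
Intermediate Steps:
O(L) = 2*L/(-136 + L) (O(L) = (2*L)/(-136 + L) = 2*L/(-136 + L))
(15377 + O(23)) - 30413 = (15377 + 2*23/(-136 + 23)) - 30413 = (15377 + 2*23/(-113)) - 30413 = (15377 + 2*23*(-1/113)) - 30413 = (15377 - 46/113) - 30413 = 1737555/113 - 30413 = -1699114/113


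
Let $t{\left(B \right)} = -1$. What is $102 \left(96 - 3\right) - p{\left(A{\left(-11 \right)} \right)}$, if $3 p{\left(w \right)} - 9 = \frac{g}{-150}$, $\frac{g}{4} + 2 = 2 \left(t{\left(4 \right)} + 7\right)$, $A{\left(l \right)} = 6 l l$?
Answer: $\frac{426739}{45} \approx 9483.1$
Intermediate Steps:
$A{\left(l \right)} = 6 l^{2}$
$g = 40$ ($g = -8 + 4 \cdot 2 \left(-1 + 7\right) = -8 + 4 \cdot 2 \cdot 6 = -8 + 4 \cdot 12 = -8 + 48 = 40$)
$p{\left(w \right)} = \frac{131}{45}$ ($p{\left(w \right)} = 3 + \frac{40 \frac{1}{-150}}{3} = 3 + \frac{40 \left(- \frac{1}{150}\right)}{3} = 3 + \frac{1}{3} \left(- \frac{4}{15}\right) = 3 - \frac{4}{45} = \frac{131}{45}$)
$102 \left(96 - 3\right) - p{\left(A{\left(-11 \right)} \right)} = 102 \left(96 - 3\right) - \frac{131}{45} = 102 \cdot 93 - \frac{131}{45} = 9486 - \frac{131}{45} = \frac{426739}{45}$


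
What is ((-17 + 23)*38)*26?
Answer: 5928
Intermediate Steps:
((-17 + 23)*38)*26 = (6*38)*26 = 228*26 = 5928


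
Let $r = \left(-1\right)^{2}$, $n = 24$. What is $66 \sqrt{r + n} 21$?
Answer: $6930$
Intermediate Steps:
$r = 1$
$66 \sqrt{r + n} 21 = 66 \sqrt{1 + 24} \cdot 21 = 66 \sqrt{25} \cdot 21 = 66 \cdot 5 \cdot 21 = 330 \cdot 21 = 6930$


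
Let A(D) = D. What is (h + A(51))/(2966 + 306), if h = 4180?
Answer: 4231/3272 ≈ 1.2931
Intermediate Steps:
(h + A(51))/(2966 + 306) = (4180 + 51)/(2966 + 306) = 4231/3272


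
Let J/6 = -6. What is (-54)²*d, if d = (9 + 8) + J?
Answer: -55404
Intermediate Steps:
J = -36 (J = 6*(-6) = -36)
d = -19 (d = (9 + 8) - 36 = 17 - 36 = -19)
(-54)²*d = (-54)²*(-19) = 2916*(-19) = -55404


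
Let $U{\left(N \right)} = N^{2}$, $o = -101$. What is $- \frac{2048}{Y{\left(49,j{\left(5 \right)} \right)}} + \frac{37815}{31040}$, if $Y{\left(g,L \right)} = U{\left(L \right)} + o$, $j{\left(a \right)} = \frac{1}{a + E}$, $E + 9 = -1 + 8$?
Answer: $\frac{30323265}{1409216} \approx 21.518$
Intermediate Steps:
$E = -2$ ($E = -9 + \left(-1 + 8\right) = -9 + 7 = -2$)
$j{\left(a \right)} = \frac{1}{-2 + a}$ ($j{\left(a \right)} = \frac{1}{a - 2} = \frac{1}{-2 + a}$)
$Y{\left(g,L \right)} = -101 + L^{2}$ ($Y{\left(g,L \right)} = L^{2} - 101 = -101 + L^{2}$)
$- \frac{2048}{Y{\left(49,j{\left(5 \right)} \right)}} + \frac{37815}{31040} = - \frac{2048}{-101 + \left(\frac{1}{-2 + 5}\right)^{2}} + \frac{37815}{31040} = - \frac{2048}{-101 + \left(\frac{1}{3}\right)^{2}} + 37815 \cdot \frac{1}{31040} = - \frac{2048}{-101 + \left(\frac{1}{3}\right)^{2}} + \frac{7563}{6208} = - \frac{2048}{-101 + \frac{1}{9}} + \frac{7563}{6208} = - \frac{2048}{- \frac{908}{9}} + \frac{7563}{6208} = \left(-2048\right) \left(- \frac{9}{908}\right) + \frac{7563}{6208} = \frac{4608}{227} + \frac{7563}{6208} = \frac{30323265}{1409216}$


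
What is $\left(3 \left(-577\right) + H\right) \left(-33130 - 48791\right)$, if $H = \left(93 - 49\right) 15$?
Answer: $87737391$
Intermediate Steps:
$H = 660$ ($H = 44 \cdot 15 = 660$)
$\left(3 \left(-577\right) + H\right) \left(-33130 - 48791\right) = \left(3 \left(-577\right) + 660\right) \left(-33130 - 48791\right) = \left(-1731 + 660\right) \left(-81921\right) = \left(-1071\right) \left(-81921\right) = 87737391$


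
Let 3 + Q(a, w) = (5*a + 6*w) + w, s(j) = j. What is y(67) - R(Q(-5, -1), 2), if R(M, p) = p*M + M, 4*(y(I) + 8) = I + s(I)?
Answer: 261/2 ≈ 130.50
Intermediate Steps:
Q(a, w) = -3 + 5*a + 7*w (Q(a, w) = -3 + ((5*a + 6*w) + w) = -3 + (5*a + 7*w) = -3 + 5*a + 7*w)
y(I) = -8 + I/2 (y(I) = -8 + (I + I)/4 = -8 + (2*I)/4 = -8 + I/2)
R(M, p) = M + M*p (R(M, p) = M*p + M = M + M*p)
y(67) - R(Q(-5, -1), 2) = (-8 + (½)*67) - (-3 + 5*(-5) + 7*(-1))*(1 + 2) = (-8 + 67/2) - (-3 - 25 - 7)*3 = 51/2 - (-35)*3 = 51/2 - 1*(-105) = 51/2 + 105 = 261/2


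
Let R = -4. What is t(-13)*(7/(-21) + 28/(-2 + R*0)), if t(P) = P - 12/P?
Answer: 6751/39 ≈ 173.10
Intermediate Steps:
t(P) = P - 12/P
t(-13)*(7/(-21) + 28/(-2 + R*0)) = (-13 - 12/(-13))*(7/(-21) + 28/(-2 - 4*0)) = (-13 - 12*(-1/13))*(7*(-1/21) + 28/(-2 + 0)) = (-13 + 12/13)*(-⅓ + 28/(-2)) = -157*(-⅓ + 28*(-½))/13 = -157*(-⅓ - 14)/13 = -157/13*(-43/3) = 6751/39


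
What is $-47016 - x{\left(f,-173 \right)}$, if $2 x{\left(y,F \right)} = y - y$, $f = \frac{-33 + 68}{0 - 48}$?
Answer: $-47016$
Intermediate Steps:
$f = - \frac{35}{48}$ ($f = \frac{35}{-48} = 35 \left(- \frac{1}{48}\right) = - \frac{35}{48} \approx -0.72917$)
$x{\left(y,F \right)} = 0$ ($x{\left(y,F \right)} = \frac{y - y}{2} = \frac{1}{2} \cdot 0 = 0$)
$-47016 - x{\left(f,-173 \right)} = -47016 - 0 = -47016 + 0 = -47016$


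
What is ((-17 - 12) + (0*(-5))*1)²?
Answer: 841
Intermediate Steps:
((-17 - 12) + (0*(-5))*1)² = (-29 + 0*1)² = (-29 + 0)² = (-29)² = 841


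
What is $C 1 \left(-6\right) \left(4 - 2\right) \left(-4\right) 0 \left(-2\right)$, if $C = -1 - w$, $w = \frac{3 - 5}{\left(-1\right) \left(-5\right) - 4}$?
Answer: $0$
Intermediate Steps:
$w = -2$ ($w = - \frac{2}{5 - 4} = - \frac{2}{1} = \left(-2\right) 1 = -2$)
$C = 1$ ($C = -1 - -2 = -1 + 2 = 1$)
$C 1 \left(-6\right) \left(4 - 2\right) \left(-4\right) 0 \left(-2\right) = 1 \cdot 1 \left(-6\right) \left(4 - 2\right) \left(-4\right) 0 \left(-2\right) = 1 \left(-6\right) 2 \cdot 0 \left(-2\right) = - 6 \cdot 2 \cdot 0 = \left(-6\right) 0 = 0$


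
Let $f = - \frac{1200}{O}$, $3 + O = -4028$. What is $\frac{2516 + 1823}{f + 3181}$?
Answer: $\frac{17490509}{12823811} \approx 1.3639$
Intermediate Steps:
$O = -4031$ ($O = -3 - 4028 = -4031$)
$f = \frac{1200}{4031}$ ($f = - \frac{1200}{-4031} = \left(-1200\right) \left(- \frac{1}{4031}\right) = \frac{1200}{4031} \approx 0.29769$)
$\frac{2516 + 1823}{f + 3181} = \frac{2516 + 1823}{\frac{1200}{4031} + 3181} = \frac{4339}{\frac{12823811}{4031}} = 4339 \cdot \frac{4031}{12823811} = \frac{17490509}{12823811}$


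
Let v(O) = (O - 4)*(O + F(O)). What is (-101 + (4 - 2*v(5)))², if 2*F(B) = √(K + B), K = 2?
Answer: (107 + √7)² ≈ 12022.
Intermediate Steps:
F(B) = √(2 + B)/2
v(O) = (-4 + O)*(O + √(2 + O)/2) (v(O) = (O - 4)*(O + √(2 + O)/2) = (-4 + O)*(O + √(2 + O)/2))
(-101 + (4 - 2*v(5)))² = (-101 + (4 - 2*(5² - 4*5 - 2*√(2 + 5) + (½)*5*√(2 + 5))))² = (-101 + (4 - 2*(25 - 20 - 2*√7 + (½)*5*√7)))² = (-101 + (4 - 2*(25 - 20 - 2*√7 + 5*√7/2)))² = (-101 + (4 - 2*(5 + √7/2)))² = (-101 + (4 + (-10 - √7)))² = (-101 + (-6 - √7))² = (-107 - √7)²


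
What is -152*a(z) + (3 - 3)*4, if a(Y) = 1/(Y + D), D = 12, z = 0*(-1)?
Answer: -38/3 ≈ -12.667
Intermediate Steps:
z = 0
a(Y) = 1/(12 + Y) (a(Y) = 1/(Y + 12) = 1/(12 + Y))
-152*a(z) + (3 - 3)*4 = -152/(12 + 0) + (3 - 3)*4 = -152/12 + 0*4 = -152*1/12 + 0 = -38/3 + 0 = -38/3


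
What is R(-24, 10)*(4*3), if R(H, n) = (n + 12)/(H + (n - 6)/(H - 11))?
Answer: -2310/211 ≈ -10.948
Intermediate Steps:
R(H, n) = (12 + n)/(H + (-6 + n)/(-11 + H))
R(-24, 10)*(4*3) = ((-132 - 11*10 + 12*(-24) - 24*10)/(-6 + 10 + (-24)**2 - 11*(-24)))*(4*3) = ((-132 - 110 - 288 - 240)/(-6 + 10 + 576 + 264))*12 = (-770/844)*12 = ((1/844)*(-770))*12 = -385/422*12 = -2310/211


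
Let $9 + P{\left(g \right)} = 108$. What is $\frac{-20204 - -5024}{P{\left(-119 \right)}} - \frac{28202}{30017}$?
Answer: $- \frac{13892426}{90051} \approx -154.27$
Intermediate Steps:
$P{\left(g \right)} = 99$ ($P{\left(g \right)} = -9 + 108 = 99$)
$\frac{-20204 - -5024}{P{\left(-119 \right)}} - \frac{28202}{30017} = \frac{-20204 - -5024}{99} - \frac{28202}{30017} = \left(-20204 + 5024\right) \frac{1}{99} - \frac{28202}{30017} = \left(-15180\right) \frac{1}{99} - \frac{28202}{30017} = - \frac{460}{3} - \frac{28202}{30017} = - \frac{13892426}{90051}$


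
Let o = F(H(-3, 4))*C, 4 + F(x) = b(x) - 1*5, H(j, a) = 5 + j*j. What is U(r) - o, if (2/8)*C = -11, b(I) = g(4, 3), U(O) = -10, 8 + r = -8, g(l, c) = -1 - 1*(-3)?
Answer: -318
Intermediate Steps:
g(l, c) = 2 (g(l, c) = -1 + 3 = 2)
r = -16 (r = -8 - 8 = -16)
b(I) = 2
H(j, a) = 5 + j²
F(x) = -7 (F(x) = -4 + (2 - 1*5) = -4 + (2 - 5) = -4 - 3 = -7)
C = -44 (C = 4*(-11) = -44)
o = 308 (o = -7*(-44) = 308)
U(r) - o = -10 - 1*308 = -10 - 308 = -318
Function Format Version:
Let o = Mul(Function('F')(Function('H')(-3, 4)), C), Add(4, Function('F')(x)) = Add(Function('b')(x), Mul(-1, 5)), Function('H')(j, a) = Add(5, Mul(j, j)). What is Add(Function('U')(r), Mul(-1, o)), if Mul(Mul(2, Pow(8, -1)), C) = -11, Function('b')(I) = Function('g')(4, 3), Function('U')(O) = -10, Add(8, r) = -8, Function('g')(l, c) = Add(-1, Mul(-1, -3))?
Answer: -318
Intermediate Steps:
Function('g')(l, c) = 2 (Function('g')(l, c) = Add(-1, 3) = 2)
r = -16 (r = Add(-8, -8) = -16)
Function('b')(I) = 2
Function('H')(j, a) = Add(5, Pow(j, 2))
Function('F')(x) = -7 (Function('F')(x) = Add(-4, Add(2, Mul(-1, 5))) = Add(-4, Add(2, -5)) = Add(-4, -3) = -7)
C = -44 (C = Mul(4, -11) = -44)
o = 308 (o = Mul(-7, -44) = 308)
Add(Function('U')(r), Mul(-1, o)) = Add(-10, Mul(-1, 308)) = Add(-10, -308) = -318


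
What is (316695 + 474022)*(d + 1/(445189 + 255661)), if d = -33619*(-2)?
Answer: 37261552048189817/700850 ≈ 5.3166e+10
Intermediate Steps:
d = 67238
(316695 + 474022)*(d + 1/(445189 + 255661)) = (316695 + 474022)*(67238 + 1/(445189 + 255661)) = 790717*(67238 + 1/700850) = 790717*(47123752301/700850) = 37261552048189817/700850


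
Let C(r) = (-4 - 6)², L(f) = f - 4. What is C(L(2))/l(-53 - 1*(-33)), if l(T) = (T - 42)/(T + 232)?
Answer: -10600/31 ≈ -341.94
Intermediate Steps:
L(f) = -4 + f
C(r) = 100 (C(r) = (-10)² = 100)
l(T) = (-42 + T)/(232 + T)
C(L(2))/l(-53 - 1*(-33)) = 100/(((-42 + (-53 - 1*(-33)))/(232 + (-53 - 1*(-33))))) = 100/(((-42 + (-53 + 33))/(232 + (-53 + 33)))) = 100/(((-42 - 20)/(232 - 20))) = 100/((-62/212)) = 100/(((1/212)*(-62))) = 100/(-31/106) = 100*(-106/31) = -10600/31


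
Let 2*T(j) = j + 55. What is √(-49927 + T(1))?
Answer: I*√49899 ≈ 223.38*I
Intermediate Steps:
T(j) = 55/2 + j/2 (T(j) = (j + 55)/2 = (55 + j)/2 = 55/2 + j/2)
√(-49927 + T(1)) = √(-49927 + (55/2 + (½)*1)) = √(-49927 + (55/2 + ½)) = √(-49927 + 28) = √(-49899) = I*√49899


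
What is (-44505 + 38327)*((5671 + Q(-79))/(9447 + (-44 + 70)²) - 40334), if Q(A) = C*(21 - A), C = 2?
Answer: 2522447813558/10123 ≈ 2.4918e+8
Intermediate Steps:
Q(A) = 42 - 2*A (Q(A) = 2*(21 - A) = 42 - 2*A)
(-44505 + 38327)*((5671 + Q(-79))/(9447 + (-44 + 70)²) - 40334) = (-44505 + 38327)*((5671 + (42 - 2*(-79)))/(9447 + (-44 + 70)²) - 40334) = -6178*((5671 + (42 + 158))/(9447 + 26²) - 40334) = -6178*((5671 + 200)/(9447 + 676) - 40334) = -6178*(5871/10123 - 40334) = -6178*(-408295211/10123) = 2522447813558/10123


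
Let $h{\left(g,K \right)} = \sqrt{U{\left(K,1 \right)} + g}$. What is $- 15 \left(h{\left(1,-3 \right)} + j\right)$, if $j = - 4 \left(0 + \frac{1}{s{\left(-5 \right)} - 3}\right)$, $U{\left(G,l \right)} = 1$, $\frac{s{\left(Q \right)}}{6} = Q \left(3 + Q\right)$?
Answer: $\frac{20}{19} - 15 \sqrt{2} \approx -20.161$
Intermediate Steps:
$s{\left(Q \right)} = 6 Q \left(3 + Q\right)$
$j = - \frac{4}{57}$ ($j = - 4 \left(0 + \frac{1}{6 \left(-5\right) \left(3 - 5\right) - 3}\right) = - 4 \left(0 + \frac{1}{6 \left(-5\right) \left(-2\right) - 3}\right) = - 4 \left(0 + \frac{1}{60 - 3}\right) = - 4 \left(0 + \frac{1}{57}\right) = \left(-4\right) \frac{1}{57} = - \frac{4}{57} \approx -0.070175$)
$h{\left(g,K \right)} = \sqrt{1 + g}$
$- 15 \left(h{\left(1,-3 \right)} + j\right) = - 15 \left(\sqrt{1 + 1} - \frac{4}{57}\right) = - 15 \left(\sqrt{2} - \frac{4}{57}\right) = - 15 \left(- \frac{4}{57} + \sqrt{2}\right) = \frac{20}{19} - 15 \sqrt{2}$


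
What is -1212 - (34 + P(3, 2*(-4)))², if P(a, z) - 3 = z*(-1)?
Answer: -3237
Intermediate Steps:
P(a, z) = 3 - z (P(a, z) = 3 + z*(-1) = 3 - z)
-1212 - (34 + P(3, 2*(-4)))² = -1212 - (34 + (3 - 2*(-4)))² = -1212 - (34 + (3 - 1*(-8)))² = -1212 - (34 + (3 + 8))² = -1212 - (34 + 11)² = -1212 - 1*45² = -1212 - 1*2025 = -1212 - 2025 = -3237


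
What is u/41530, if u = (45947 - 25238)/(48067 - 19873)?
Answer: 6903/390298940 ≈ 1.7686e-5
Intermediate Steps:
u = 6903/9398 (u = 20709/28194 = 20709*(1/28194) = 6903/9398 ≈ 0.73452)
u/41530 = (6903/9398)/41530 = (6903/9398)*(1/41530) = 6903/390298940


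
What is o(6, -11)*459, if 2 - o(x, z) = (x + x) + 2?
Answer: -5508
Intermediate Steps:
o(x, z) = -2*x (o(x, z) = 2 - ((x + x) + 2) = 2 - (2*x + 2) = 2 - (2 + 2*x) = 2 + (-2 - 2*x) = -2*x)
o(6, -11)*459 = -2*6*459 = -12*459 = -5508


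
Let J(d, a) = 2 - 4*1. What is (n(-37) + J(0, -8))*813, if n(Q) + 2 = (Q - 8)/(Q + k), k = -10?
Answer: -116259/47 ≈ -2473.6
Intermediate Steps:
J(d, a) = -2 (J(d, a) = 2 - 4 = -2)
n(Q) = -2 + (-8 + Q)/(-10 + Q) (n(Q) = -2 + (Q - 8)/(Q - 10) = -2 + (-8 + Q)/(-10 + Q))
(n(-37) + J(0, -8))*813 = ((12 - 1*(-37))/(-10 - 37) - 2)*813 = ((12 + 37)/(-47) - 2)*813 = (-1/47*49 - 2)*813 = (-49/47 - 2)*813 = -143/47*813 = -116259/47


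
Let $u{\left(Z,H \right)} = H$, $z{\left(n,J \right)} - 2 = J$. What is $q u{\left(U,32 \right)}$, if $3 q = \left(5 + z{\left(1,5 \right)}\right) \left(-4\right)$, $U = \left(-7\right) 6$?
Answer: $-512$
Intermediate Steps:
$U = -42$
$z{\left(n,J \right)} = 2 + J$
$q = -16$ ($q = \frac{\left(5 + \left(2 + 5\right)\right) \left(-4\right)}{3} = \frac{\left(5 + 7\right) \left(-4\right)}{3} = \frac{12 \left(-4\right)}{3} = \frac{1}{3} \left(-48\right) = -16$)
$q u{\left(U,32 \right)} = \left(-16\right) 32 = -512$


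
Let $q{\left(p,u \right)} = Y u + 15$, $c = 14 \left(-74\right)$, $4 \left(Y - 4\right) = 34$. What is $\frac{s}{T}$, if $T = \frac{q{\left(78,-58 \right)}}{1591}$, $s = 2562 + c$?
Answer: $- \frac{1213933}{355} \approx -3419.5$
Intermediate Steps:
$Y = \frac{25}{2}$ ($Y = 4 + \frac{1}{4} \cdot 34 = 4 + \frac{17}{2} = \frac{25}{2} \approx 12.5$)
$c = -1036$
$q{\left(p,u \right)} = 15 + \frac{25 u}{2}$ ($q{\left(p,u \right)} = \frac{25 u}{2} + 15 = 15 + \frac{25 u}{2}$)
$s = 1526$ ($s = 2562 - 1036 = 1526$)
$T = - \frac{710}{1591}$ ($T = \frac{15 + \frac{25}{2} \left(-58\right)}{1591} = \left(15 - 725\right) \frac{1}{1591} = \left(-710\right) \frac{1}{1591} = - \frac{710}{1591} \approx -0.44626$)
$\frac{s}{T} = \frac{1526}{- \frac{710}{1591}} = 1526 \left(- \frac{1591}{710}\right) = - \frac{1213933}{355}$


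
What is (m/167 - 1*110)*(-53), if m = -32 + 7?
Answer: 974935/167 ≈ 5837.9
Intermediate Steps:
m = -25
(m/167 - 1*110)*(-53) = (-25/167 - 1*110)*(-53) = (-25*1/167 - 110)*(-53) = (-25/167 - 110)*(-53) = -18395/167*(-53) = 974935/167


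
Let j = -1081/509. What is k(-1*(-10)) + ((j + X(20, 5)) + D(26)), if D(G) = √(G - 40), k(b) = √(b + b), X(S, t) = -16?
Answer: -9225/509 + 2*√5 + I*√14 ≈ -13.652 + 3.7417*I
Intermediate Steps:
k(b) = √2*√b (k(b) = √(2*b) = √2*√b)
j = -1081/509 (j = -1081*1/509 = -1081/509 ≈ -2.1238)
D(G) = √(-40 + G)
k(-1*(-10)) + ((j + X(20, 5)) + D(26)) = √2*√(-1*(-10)) + ((-1081/509 - 16) + √(-40 + 26)) = √2*√10 + (-9225/509 + √(-14)) = 2*√5 + (-9225/509 + I*√14) = -9225/509 + 2*√5 + I*√14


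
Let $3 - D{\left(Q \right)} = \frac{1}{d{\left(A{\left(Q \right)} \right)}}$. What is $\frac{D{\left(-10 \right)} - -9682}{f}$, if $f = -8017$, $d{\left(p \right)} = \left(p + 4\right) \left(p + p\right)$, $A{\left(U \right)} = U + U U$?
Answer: $- \frac{163870199}{135647640} \approx -1.2081$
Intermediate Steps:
$A{\left(U \right)} = U + U^{2}$
$d{\left(p \right)} = 2 p \left(4 + p\right)$ ($d{\left(p \right)} = \left(4 + p\right) 2 p = 2 p \left(4 + p\right)$)
$D{\left(Q \right)} = 3 - \frac{1}{2 Q \left(1 + Q\right) \left(4 + Q \left(1 + Q\right)\right)}$
$\frac{D{\left(-10 \right)} - -9682}{f} = \frac{\left(3 - \frac{1}{2 \left(-10\right) \left(1 - 10\right) \left(4 - 10 \left(1 - 10\right)\right)}\right) - -9682}{-8017} = \left(\left(3 - - \frac{1}{20 \left(-9\right) \left(4 - -90\right)}\right) + 9682\right) \left(- \frac{1}{8017}\right) = \left(\left(3 - \left(- \frac{1}{20}\right) \left(- \frac{1}{9}\right) \frac{1}{4 + 90}\right) + 9682\right) \left(- \frac{1}{8017}\right) = \left(\left(3 - \left(- \frac{1}{20}\right) \left(- \frac{1}{9}\right) \frac{1}{94}\right) + 9682\right) \left(- \frac{1}{8017}\right) = \left(\left(3 - \frac{1}{16920}\right) + 9682\right) \left(- \frac{1}{8017}\right) = \left(\frac{50759}{16920} + 9682\right) \left(- \frac{1}{8017}\right) = \frac{163870199}{16920} \left(- \frac{1}{8017}\right) = - \frac{163870199}{135647640}$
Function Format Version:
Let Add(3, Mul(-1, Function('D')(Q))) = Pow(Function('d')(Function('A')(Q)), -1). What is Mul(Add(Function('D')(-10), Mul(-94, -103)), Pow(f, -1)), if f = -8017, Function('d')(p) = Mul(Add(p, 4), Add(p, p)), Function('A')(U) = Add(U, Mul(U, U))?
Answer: Rational(-163870199, 135647640) ≈ -1.2081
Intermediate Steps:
Function('A')(U) = Add(U, Pow(U, 2))
Function('d')(p) = Mul(2, p, Add(4, p)) (Function('d')(p) = Mul(Add(4, p), Mul(2, p)) = Mul(2, p, Add(4, p)))
Function('D')(Q) = Add(3, Mul(Rational(-1, 2), Pow(Q, -1), Pow(Add(1, Q), -1), Pow(Add(4, Mul(Q, Add(1, Q))), -1))) (Function('D')(Q) = Add(3, Mul(-1, Pow(Mul(2, Mul(Q, Add(1, Q)), Add(4, Mul(Q, Add(1, Q)))), -1))) = Add(3, Mul(-1, Pow(Mul(2, Q, Add(1, Q), Add(4, Mul(Q, Add(1, Q)))), -1))) = Add(3, Mul(-1, Mul(Rational(1, 2), Pow(Q, -1), Pow(Add(1, Q), -1), Pow(Add(4, Mul(Q, Add(1, Q))), -1)))) = Add(3, Mul(Rational(-1, 2), Pow(Q, -1), Pow(Add(1, Q), -1), Pow(Add(4, Mul(Q, Add(1, Q))), -1))))
Mul(Add(Function('D')(-10), Mul(-94, -103)), Pow(f, -1)) = Mul(Add(Add(3, Mul(Rational(-1, 2), Pow(-10, -1), Pow(Add(1, -10), -1), Pow(Add(4, Mul(-10, Add(1, -10))), -1))), Mul(-94, -103)), Pow(-8017, -1)) = Mul(Add(Add(3, Mul(Rational(-1, 2), Rational(-1, 10), Pow(-9, -1), Pow(Add(4, Mul(-10, -9)), -1))), 9682), Rational(-1, 8017)) = Mul(Add(Add(3, Mul(Rational(-1, 2), Rational(-1, 10), Rational(-1, 9), Pow(Add(4, 90), -1))), 9682), Rational(-1, 8017)) = Mul(Add(Add(3, Mul(Rational(-1, 2), Rational(-1, 10), Rational(-1, 9), Pow(94, -1))), 9682), Rational(-1, 8017)) = Mul(Add(Add(3, Mul(Rational(-1, 2), Rational(-1, 10), Rational(-1, 9), Rational(1, 94))), 9682), Rational(-1, 8017)) = Mul(Add(Add(3, Rational(-1, 16920)), 9682), Rational(-1, 8017)) = Mul(Add(Rational(50759, 16920), 9682), Rational(-1, 8017)) = Mul(Rational(163870199, 16920), Rational(-1, 8017)) = Rational(-163870199, 135647640)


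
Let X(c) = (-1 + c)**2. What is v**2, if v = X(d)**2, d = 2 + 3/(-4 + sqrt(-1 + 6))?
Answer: 6795136/214358881 + 2534784*sqrt(5)/214358881 ≈ 0.058141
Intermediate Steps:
d = 2 + 3/(-4 + sqrt(5)) ≈ 0.29925
v = (-1/11 - 3*sqrt(5)/11)**4 (v = ((-1 + (10/11 - 3*sqrt(5)/11))**2)**2 = ((-1/11 - 3*sqrt(5)/11)**2)**2 = (-1/11 - 3*sqrt(5)/11)**4 ≈ 0.24112)
v**2 = (2296/14641 + 552*sqrt(5)/14641)**2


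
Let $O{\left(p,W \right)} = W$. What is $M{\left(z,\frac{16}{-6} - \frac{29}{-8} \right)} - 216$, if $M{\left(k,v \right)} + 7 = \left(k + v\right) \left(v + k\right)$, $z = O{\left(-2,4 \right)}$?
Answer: $- \frac{114287}{576} \approx -198.42$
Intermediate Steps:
$z = 4$
$M{\left(k,v \right)} = -7 + \left(k + v\right)^{2}$ ($M{\left(k,v \right)} = -7 + \left(k + v\right) \left(v + k\right) = -7 + \left(k + v\right) \left(k + v\right) = -7 + \left(k + v\right)^{2}$)
$M{\left(z,\frac{16}{-6} - \frac{29}{-8} \right)} - 216 = \left(-7 + \left(4 + \left(\frac{16}{-6} - \frac{29}{-8}\right)\right)^{2}\right) - 216 = \left(-7 + \left(4 + \left(16 \left(- \frac{1}{6}\right) - - \frac{29}{8}\right)\right)^{2}\right) - 216 = \left(-7 + \left(4 + \left(- \frac{8}{3} + \frac{29}{8}\right)\right)^{2}\right) - 216 = \left(-7 + \left(4 + \frac{23}{24}\right)^{2}\right) - 216 = \left(-7 + \left(\frac{119}{24}\right)^{2}\right) - 216 = \left(-7 + \frac{14161}{576}\right) - 216 = \frac{10129}{576} - 216 = - \frac{114287}{576}$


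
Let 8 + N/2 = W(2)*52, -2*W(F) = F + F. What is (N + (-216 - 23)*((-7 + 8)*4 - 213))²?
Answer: 2472774529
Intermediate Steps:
W(F) = -F (W(F) = -(F + F)/2 = -F)
N = -224 (N = -16 + 2*(-1*2*52) = -16 + 2*(-2*52) = -16 + 2*(-104) = -16 - 208 = -224)
(N + (-216 - 23)*((-7 + 8)*4 - 213))² = (-224 + (-216 - 23)*((-7 + 8)*4 - 213))² = (-224 - 239*(1*4 - 213))² = (-224 - 239*(4 - 213))² = (-224 - 239*(-209))² = (-224 + 49951)² = 49727² = 2472774529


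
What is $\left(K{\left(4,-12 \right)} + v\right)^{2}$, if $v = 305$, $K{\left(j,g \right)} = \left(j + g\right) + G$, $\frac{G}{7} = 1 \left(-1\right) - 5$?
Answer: $65025$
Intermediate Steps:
$G = -42$ ($G = 7 \left(1 \left(-1\right) - 5\right) = 7 \left(-1 - 5\right) = 7 \left(-6\right) = -42$)
$K{\left(j,g \right)} = -42 + g + j$ ($K{\left(j,g \right)} = \left(j + g\right) - 42 = \left(g + j\right) - 42 = -42 + g + j$)
$\left(K{\left(4,-12 \right)} + v\right)^{2} = \left(\left(-42 - 12 + 4\right) + 305\right)^{2} = \left(-50 + 305\right)^{2} = 255^{2} = 65025$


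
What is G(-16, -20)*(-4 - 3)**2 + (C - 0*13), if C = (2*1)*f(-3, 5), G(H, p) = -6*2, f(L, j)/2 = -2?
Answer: -596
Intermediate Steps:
f(L, j) = -4 (f(L, j) = 2*(-2) = -4)
G(H, p) = -12
C = -8 (C = (2*1)*(-4) = 2*(-4) = -8)
G(-16, -20)*(-4 - 3)**2 + (C - 0*13) = -12*(-4 - 3)**2 + (-8 - 0*13) = -12*(-7)**2 + (-8 - 1*0) = -12*49 + (-8 + 0) = -588 - 8 = -596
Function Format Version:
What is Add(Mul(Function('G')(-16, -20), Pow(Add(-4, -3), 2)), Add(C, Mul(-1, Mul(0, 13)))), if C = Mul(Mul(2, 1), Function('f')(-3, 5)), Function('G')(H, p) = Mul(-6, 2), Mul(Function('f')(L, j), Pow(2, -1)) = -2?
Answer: -596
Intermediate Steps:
Function('f')(L, j) = -4 (Function('f')(L, j) = Mul(2, -2) = -4)
Function('G')(H, p) = -12
C = -8 (C = Mul(Mul(2, 1), -4) = Mul(2, -4) = -8)
Add(Mul(Function('G')(-16, -20), Pow(Add(-4, -3), 2)), Add(C, Mul(-1, Mul(0, 13)))) = Add(Mul(-12, Pow(Add(-4, -3), 2)), Add(-8, Mul(-1, Mul(0, 13)))) = Add(Mul(-12, Pow(-7, 2)), Add(-8, Mul(-1, 0))) = Add(Mul(-12, 49), Add(-8, 0)) = Add(-588, -8) = -596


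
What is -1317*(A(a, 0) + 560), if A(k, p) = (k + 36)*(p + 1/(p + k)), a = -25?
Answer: -18423513/25 ≈ -7.3694e+5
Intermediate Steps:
A(k, p) = (36 + k)*(p + 1/(k + p))
-1317*(A(a, 0) + 560) = -1317*((36 - 25 + 36*0**2 - 25*0**2 + 0*(-25)**2 + 36*(-25)*0)/(-25 + 0) + 560) = -1317*((36 - 25 + 36*0 - 25*0 + 0*625 + 0)/(-25) + 560) = -1317*(-(36 - 25 + 0 + 0 + 0 + 0)/25 + 560) = -1317*(-1/25*11 + 560) = -1317*(-11/25 + 560) = -1317*13989/25 = -18423513/25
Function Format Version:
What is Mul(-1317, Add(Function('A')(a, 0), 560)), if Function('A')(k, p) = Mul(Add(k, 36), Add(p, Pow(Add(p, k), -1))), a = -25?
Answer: Rational(-18423513, 25) ≈ -7.3694e+5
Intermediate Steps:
Function('A')(k, p) = Mul(Add(36, k), Add(p, Pow(Add(k, p), -1)))
Mul(-1317, Add(Function('A')(a, 0), 560)) = Mul(-1317, Add(Mul(Pow(Add(-25, 0), -1), Add(36, -25, Mul(36, Pow(0, 2)), Mul(-25, Pow(0, 2)), Mul(0, Pow(-25, 2)), Mul(36, -25, 0))), 560)) = Mul(-1317, Add(Mul(Pow(-25, -1), Add(36, -25, Mul(36, 0), Mul(-25, 0), Mul(0, 625), 0)), 560)) = Mul(-1317, Add(Mul(Rational(-1, 25), Add(36, -25, 0, 0, 0, 0)), 560)) = Mul(-1317, Add(Mul(Rational(-1, 25), 11), 560)) = Mul(-1317, Add(Rational(-11, 25), 560)) = Mul(-1317, Rational(13989, 25)) = Rational(-18423513, 25)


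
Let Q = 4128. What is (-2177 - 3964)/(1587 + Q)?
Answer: -2047/1905 ≈ -1.0745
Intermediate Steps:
(-2177 - 3964)/(1587 + Q) = (-2177 - 3964)/(1587 + 4128) = -6141/5715 = -6141*1/5715 = -2047/1905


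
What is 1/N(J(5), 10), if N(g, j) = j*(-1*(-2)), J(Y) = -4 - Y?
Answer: 1/20 ≈ 0.050000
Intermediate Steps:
N(g, j) = 2*j (N(g, j) = j*2 = 2*j)
1/N(J(5), 10) = 1/(2*10) = 1/20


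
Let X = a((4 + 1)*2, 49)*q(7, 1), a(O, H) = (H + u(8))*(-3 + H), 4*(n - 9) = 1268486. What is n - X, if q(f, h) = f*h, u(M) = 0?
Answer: 602705/2 ≈ 3.0135e+5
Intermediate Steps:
n = 634261/2 (n = 9 + (¼)*1268486 = 9 + 634243/2 = 634261/2 ≈ 3.1713e+5)
a(O, H) = H*(-3 + H) (a(O, H) = (H + 0)*(-3 + H) = H*(-3 + H))
X = 15778 (X = (49*(-3 + 49))*(7*1) = (49*46)*7 = 2254*7 = 15778)
n - X = 634261/2 - 1*15778 = 634261/2 - 15778 = 602705/2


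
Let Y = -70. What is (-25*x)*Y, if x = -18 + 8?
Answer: -17500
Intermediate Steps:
x = -10
(-25*x)*Y = -25*(-10)*(-70) = 250*(-70) = -17500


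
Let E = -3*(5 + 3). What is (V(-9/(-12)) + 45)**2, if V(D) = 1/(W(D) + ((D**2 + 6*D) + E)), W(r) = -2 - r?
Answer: 243328801/120409 ≈ 2020.9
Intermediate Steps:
E = -24 (E = -3*8 = -24)
V(D) = 1/(-26 + D**2 + 5*D) (V(D) = 1/((-2 - D) + ((D**2 + 6*D) - 24)) = 1/((-2 - D) + (-24 + D**2 + 6*D)) = 1/(-26 + D**2 + 5*D))
(V(-9/(-12)) + 45)**2 = (1/(-26 + (-9/(-12))**2 + 5*(-9/(-12))) + 45)**2 = (1/(-26 + (-9*(-1/12))**2 + 5*(-9*(-1/12))) + 45)**2 = (1/(-26 + (3/4)**2 + 5*(3/4)) + 45)**2 = (1/(-26 + 9/16 + 15/4) + 45)**2 = (1/(-347/16) + 45)**2 = (-16/347 + 45)**2 = (15599/347)**2 = 243328801/120409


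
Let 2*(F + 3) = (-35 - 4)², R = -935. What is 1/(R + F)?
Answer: -2/355 ≈ -0.0056338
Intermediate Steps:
F = 1515/2 (F = -3 + (-35 - 4)²/2 = -3 + (½)*(-39)² = -3 + (½)*1521 = -3 + 1521/2 = 1515/2 ≈ 757.50)
1/(R + F) = 1/(-935 + 1515/2) = 1/(-355/2) = -2/355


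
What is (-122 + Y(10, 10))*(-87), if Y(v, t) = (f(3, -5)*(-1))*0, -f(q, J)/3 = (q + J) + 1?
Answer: 10614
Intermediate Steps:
f(q, J) = -3 - 3*J - 3*q (f(q, J) = -3*((q + J) + 1) = -3*((J + q) + 1) = -3*(1 + J + q) = -3 - 3*J - 3*q)
Y(v, t) = 0 (Y(v, t) = ((-3 - 3*(-5) - 3*3)*(-1))*0 = ((-3 + 15 - 9)*(-1))*0 = (3*(-1))*0 = -3*0 = 0)
(-122 + Y(10, 10))*(-87) = (-122 + 0)*(-87) = -122*(-87) = 10614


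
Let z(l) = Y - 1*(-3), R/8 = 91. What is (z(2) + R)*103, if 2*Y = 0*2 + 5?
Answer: 151101/2 ≈ 75551.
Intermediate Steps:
Y = 5/2 (Y = (0*2 + 5)/2 = (0 + 5)/2 = (½)*5 = 5/2 ≈ 2.5000)
R = 728 (R = 8*91 = 728)
z(l) = 11/2 (z(l) = 5/2 - 1*(-3) = 5/2 + 3 = 11/2)
(z(2) + R)*103 = (11/2 + 728)*103 = (1467/2)*103 = 151101/2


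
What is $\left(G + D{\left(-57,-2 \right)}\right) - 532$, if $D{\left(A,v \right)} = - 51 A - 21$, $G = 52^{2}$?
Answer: $5058$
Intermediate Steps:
$G = 2704$
$D{\left(A,v \right)} = -21 - 51 A$
$\left(G + D{\left(-57,-2 \right)}\right) - 532 = \left(2704 - -2886\right) - 532 = \left(2704 + \left(-21 + 2907\right)\right) - 532 = \left(2704 + 2886\right) - 532 = 5590 - 532 = 5058$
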